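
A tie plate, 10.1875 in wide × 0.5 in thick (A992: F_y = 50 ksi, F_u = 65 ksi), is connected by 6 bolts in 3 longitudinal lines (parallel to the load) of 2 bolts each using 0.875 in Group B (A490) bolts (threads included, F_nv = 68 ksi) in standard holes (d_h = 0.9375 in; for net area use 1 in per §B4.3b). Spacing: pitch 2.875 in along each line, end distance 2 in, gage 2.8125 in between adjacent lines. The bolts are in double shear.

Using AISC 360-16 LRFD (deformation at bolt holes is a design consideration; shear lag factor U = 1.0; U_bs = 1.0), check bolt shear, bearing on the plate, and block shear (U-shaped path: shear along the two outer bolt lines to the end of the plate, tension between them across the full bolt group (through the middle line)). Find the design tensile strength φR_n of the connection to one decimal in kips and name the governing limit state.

187.1 kips (block shear governs)

Bolt shear: A_b = π(0.875)²/4 = 0.60132 in². φR_n = 0.75 × 68 × 0.60132 × 6 × 2 = 368.0 kips.
Bearing (0.5 in plate, F_u = 65 ksi): end bolts L_c = 2 − 0.9375/2 = 1.53125, R_n = min(1.2×1.53125×0.5×65, 2.4×0.875×0.5×65) = 59.719 kips/bolt; interior L_c = 2.875 − 0.9375 = 1.9375, R_n = 68.25 kips/bolt. φR_n = 0.75 × (3×59.719 + 3×68.25) = 287.9 kips.
Block shear: shear path 2×[2+1×2.875] = 2×4.875 in, A_gv = 4.875, A_nv = 2×(4.875 − 1.5×1)×0.5 = 3.375 in²; tension across gage: (5.625 − 2×1)×0.5 = 1.8125 in². R_n = min(0.6×65×3.375, 0.6×50×4.875) + 1.0×65×1.8125 = min(131.63, 146.25) + 117.81 = 249.44 kips. φR_n = 0.75 × 249.44 = 187.1 kips.
Governing: min(368.0, 287.9, 187.1) = 187.1 kips → block shear.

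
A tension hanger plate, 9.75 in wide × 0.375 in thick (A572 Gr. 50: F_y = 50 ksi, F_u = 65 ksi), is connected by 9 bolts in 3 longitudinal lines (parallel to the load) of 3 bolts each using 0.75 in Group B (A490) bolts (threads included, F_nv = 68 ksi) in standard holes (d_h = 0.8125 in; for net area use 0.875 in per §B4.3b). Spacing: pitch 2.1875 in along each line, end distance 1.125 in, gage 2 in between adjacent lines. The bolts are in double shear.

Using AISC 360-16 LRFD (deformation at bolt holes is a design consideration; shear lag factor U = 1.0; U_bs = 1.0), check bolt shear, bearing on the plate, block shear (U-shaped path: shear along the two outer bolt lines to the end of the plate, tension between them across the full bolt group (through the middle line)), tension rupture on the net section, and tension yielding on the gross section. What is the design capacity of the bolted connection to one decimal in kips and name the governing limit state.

Bolt shear: A_b = π(0.75)²/4 = 0.44179 in². φR_n = 0.75 × 68 × 0.44179 × 9 × 2 = 405.6 kips.
Bearing (0.375 in plate, F_u = 65 ksi): end bolts L_c = 1.125 − 0.8125/2 = 0.71875, R_n = min(1.2×0.71875×0.375×65, 2.4×0.75×0.375×65) = 21.023 kips/bolt; interior L_c = 2.1875 − 0.8125 = 1.375, R_n = 40.219 kips/bolt. φR_n = 0.75 × (3×21.023 + 6×40.219) = 228.3 kips.
Block shear: shear path 2×[1.125+2×2.1875] = 2×5.5 in, A_gv = 4.125, A_nv = 2×(5.5 − 2.5×0.875)×0.375 = 2.4844 in²; tension across gage: (4 − 2×0.875)×0.375 = 0.84375 in². R_n = min(0.6×65×2.4844, 0.6×50×4.125) + 1.0×65×0.84375 = min(96.892, 123.75) + 54.844 = 151.74 kips. φR_n = 0.75 × 151.74 = 113.8 kips.
Tension rupture (net): A_n = (9.75 − 3×0.875)×0.375 = 2.6719 in² (U = 1.0, A_e = A_n). φR_n = 0.75 × 65 × 2.6719 = 130.3 kips.
Tension yield (gross): A_g = 9.75×0.375 = 3.6563 in². φR_n = 0.90 × 50 × 3.6563 = 164.5 kips.
Governing: min(405.6, 228.3, 113.8, 130.3, 164.5) = 113.8 kips → block shear.

113.8 kips (block shear governs)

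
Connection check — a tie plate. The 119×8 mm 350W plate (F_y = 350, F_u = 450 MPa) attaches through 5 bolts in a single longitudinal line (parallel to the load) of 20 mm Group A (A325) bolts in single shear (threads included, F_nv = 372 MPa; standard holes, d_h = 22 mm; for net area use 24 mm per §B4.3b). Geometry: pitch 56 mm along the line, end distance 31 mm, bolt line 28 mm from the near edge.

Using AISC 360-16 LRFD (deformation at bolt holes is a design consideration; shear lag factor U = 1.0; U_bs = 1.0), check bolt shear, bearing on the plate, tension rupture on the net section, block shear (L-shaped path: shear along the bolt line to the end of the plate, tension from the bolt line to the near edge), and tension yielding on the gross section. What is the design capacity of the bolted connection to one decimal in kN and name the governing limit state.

Bolt shear: A_b = π(20)²/4 = 314.16 mm². φR_n = 0.75 × 372 × 314.16 × 5 × 1 = 438.3 kN.
Bearing (8 mm plate, F_u = 450 MPa): end bolts L_c = 31 − 22/2 = 20, R_n = min(1.2×20×8×450, 2.4×20×8×450) = 86.4 kN/bolt; interior L_c = 56 − 22 = 34, R_n = 146.88 kN/bolt. φR_n = 0.75 × (1×86.4 + 4×146.88) = 505.4 kN.
Tension rupture (net): A_n = (119 − 1×24)×8 = 760 mm² (U = 1.0, A_e = A_n). φR_n = 0.75 × 450 × 760 = 256.5 kN.
Block shear: shear path 1×[31+4×56] = 1×255 mm, A_gv = 2040, A_nv = 1×(255 − 4.5×24)×8 = 1176 mm²; tension to near edge: (28 − 0.5×24)×8 = 128 mm². R_n = min(0.6×450×1176, 0.6×350×2040) + 1.0×450×128 = min(317.52, 428.4) + 57.6 = 375.12 kN. φR_n = 0.75 × 375.12 = 281.3 kN.
Tension yield (gross): A_g = 119×8 = 952 mm². φR_n = 0.90 × 350 × 952 = 299.9 kN.
Governing: min(438.3, 505.4, 256.5, 281.3, 299.9) = 256.5 kN → net-section rupture.

256.5 kN (net-section rupture governs)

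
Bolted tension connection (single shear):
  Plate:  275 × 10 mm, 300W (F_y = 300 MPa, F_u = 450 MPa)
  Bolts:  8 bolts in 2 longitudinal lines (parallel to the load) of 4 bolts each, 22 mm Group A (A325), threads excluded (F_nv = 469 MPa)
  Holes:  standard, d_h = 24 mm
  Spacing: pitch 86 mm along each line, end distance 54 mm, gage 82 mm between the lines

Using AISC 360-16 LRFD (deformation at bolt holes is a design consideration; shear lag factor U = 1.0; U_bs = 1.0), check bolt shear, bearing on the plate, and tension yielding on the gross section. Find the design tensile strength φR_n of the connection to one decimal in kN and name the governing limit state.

Bolt shear: A_b = π(22)²/4 = 380.13 mm². φR_n = 0.75 × 469 × 380.13 × 8 × 1 = 1069.7 kN.
Bearing (10 mm plate, F_u = 450 MPa): end bolts L_c = 54 − 24/2 = 42, R_n = min(1.2×42×10×450, 2.4×22×10×450) = 226.8 kN/bolt; interior L_c = 86 − 24 = 62, R_n = 237.6 kN/bolt. φR_n = 0.75 × (2×226.8 + 6×237.6) = 1409.4 kN.
Tension yield (gross): A_g = 275×10 = 2750 mm². φR_n = 0.90 × 300 × 2750 = 742.5 kN.
Governing: min(1069.7, 1409.4, 742.5) = 742.5 kN → gross-section yield.

742.5 kN (gross-section yield governs)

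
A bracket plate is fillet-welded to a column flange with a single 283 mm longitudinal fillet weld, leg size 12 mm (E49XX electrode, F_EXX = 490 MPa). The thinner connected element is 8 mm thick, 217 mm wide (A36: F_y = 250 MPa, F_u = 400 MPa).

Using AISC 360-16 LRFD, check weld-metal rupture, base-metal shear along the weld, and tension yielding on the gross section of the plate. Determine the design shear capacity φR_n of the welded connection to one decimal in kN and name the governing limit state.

339.6 kN (base-metal shear governs)

Weld metal: throat = 0.707×12 = 8.484 mm, L = 283 mm. φR_n = 0.75 × 0.6 × 490 × 8.484 × 283 = 529.4 kN.
Base metal shear (8 mm plate): yield φR_n = 1.0×0.6×250×8×283 = 339.6 kN; rupture φR_n = 0.75×0.6×400×8×283 = 407.5 kN; take 339.6 kN (yield).
Tension yield (gross): A_g = 217×8 = 1736 mm². φR_n = 0.90 × 250 × 1736 = 390.6 kN.
Governing: min(529.4, 339.6, 390.6) = 339.6 kN → base-metal shear.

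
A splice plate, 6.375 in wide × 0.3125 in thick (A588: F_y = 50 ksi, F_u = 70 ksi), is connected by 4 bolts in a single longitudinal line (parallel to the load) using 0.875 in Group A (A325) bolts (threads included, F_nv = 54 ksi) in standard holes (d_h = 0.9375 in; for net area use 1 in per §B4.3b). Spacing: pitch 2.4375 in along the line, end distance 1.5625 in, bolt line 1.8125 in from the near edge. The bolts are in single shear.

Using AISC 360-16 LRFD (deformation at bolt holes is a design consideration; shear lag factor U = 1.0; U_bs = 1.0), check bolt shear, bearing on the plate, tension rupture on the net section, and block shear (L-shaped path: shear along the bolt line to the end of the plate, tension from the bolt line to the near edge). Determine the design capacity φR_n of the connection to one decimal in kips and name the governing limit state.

74.4 kips (block shear governs)

Bolt shear: A_b = π(0.875)²/4 = 0.60132 in². φR_n = 0.75 × 54 × 0.60132 × 4 × 1 = 97.4 kips.
Bearing (0.3125 in plate, F_u = 70 ksi): end bolts L_c = 1.5625 − 0.9375/2 = 1.09375, R_n = min(1.2×1.09375×0.3125×70, 2.4×0.875×0.3125×70) = 28.711 kips/bolt; interior L_c = 2.4375 − 0.9375 = 1.5, R_n = 39.375 kips/bolt. φR_n = 0.75 × (1×28.711 + 3×39.375) = 110.1 kips.
Tension rupture (net): A_n = (6.375 − 1×1)×0.3125 = 1.6797 in² (U = 1.0, A_e = A_n). φR_n = 0.75 × 70 × 1.6797 = 88.2 kips.
Block shear: shear path 1×[1.5625+3×2.4375] = 1×8.875 in, A_gv = 2.7734, A_nv = 1×(8.875 − 3.5×1)×0.3125 = 1.6797 in²; tension to near edge: (1.8125 − 0.5×1)×0.3125 = 0.41016 in². R_n = min(0.6×70×1.6797, 0.6×50×2.7734) + 1.0×70×0.41016 = min(70.547, 83.202) + 28.711 = 99.258 kips. φR_n = 0.75 × 99.258 = 74.4 kips.
Governing: min(97.4, 110.1, 88.2, 74.4) = 74.4 kips → block shear.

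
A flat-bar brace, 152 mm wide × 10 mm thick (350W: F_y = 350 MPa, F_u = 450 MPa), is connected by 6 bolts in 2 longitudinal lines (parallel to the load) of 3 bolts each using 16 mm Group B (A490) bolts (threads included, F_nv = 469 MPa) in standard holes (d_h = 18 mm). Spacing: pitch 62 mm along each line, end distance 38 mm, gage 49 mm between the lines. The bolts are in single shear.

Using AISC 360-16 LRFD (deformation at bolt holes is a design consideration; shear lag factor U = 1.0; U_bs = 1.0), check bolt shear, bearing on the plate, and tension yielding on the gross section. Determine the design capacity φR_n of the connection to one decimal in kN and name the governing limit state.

Bolt shear: A_b = π(16)²/4 = 201.06 mm². φR_n = 0.75 × 469 × 201.06 × 6 × 1 = 424.3 kN.
Bearing (10 mm plate, F_u = 450 MPa): end bolts L_c = 38 − 18/2 = 29, R_n = min(1.2×29×10×450, 2.4×16×10×450) = 156.6 kN/bolt; interior L_c = 62 − 18 = 44, R_n = 172.8 kN/bolt. φR_n = 0.75 × (2×156.6 + 4×172.8) = 753.3 kN.
Tension yield (gross): A_g = 152×10 = 1520 mm². φR_n = 0.90 × 350 × 1520 = 478.8 kN.
Governing: min(424.3, 753.3, 478.8) = 424.3 kN → bolt shear.

424.3 kN (bolt shear governs)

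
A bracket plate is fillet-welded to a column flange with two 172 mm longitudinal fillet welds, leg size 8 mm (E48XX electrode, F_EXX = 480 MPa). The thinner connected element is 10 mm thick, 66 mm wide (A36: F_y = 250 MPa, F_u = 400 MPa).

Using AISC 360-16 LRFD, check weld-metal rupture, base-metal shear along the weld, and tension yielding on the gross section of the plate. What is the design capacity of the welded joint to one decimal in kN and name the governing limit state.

148.5 kN (gross-section yield governs)

Weld metal: throat = 0.707×8 = 5.656 mm, L = 2×172 = 344 mm. φR_n = 0.75 × 0.6 × 480 × 5.656 × 344 = 420.3 kN.
Base metal shear (10 mm plate): yield φR_n = 1.0×0.6×250×10×344 = 516.0 kN; rupture φR_n = 0.75×0.6×400×10×344 = 619.2 kN; take 516.0 kN (yield).
Tension yield (gross): A_g = 66×10 = 660 mm². φR_n = 0.90 × 250 × 660 = 148.5 kN.
Governing: min(420.3, 516.0, 148.5) = 148.5 kN → gross-section yield.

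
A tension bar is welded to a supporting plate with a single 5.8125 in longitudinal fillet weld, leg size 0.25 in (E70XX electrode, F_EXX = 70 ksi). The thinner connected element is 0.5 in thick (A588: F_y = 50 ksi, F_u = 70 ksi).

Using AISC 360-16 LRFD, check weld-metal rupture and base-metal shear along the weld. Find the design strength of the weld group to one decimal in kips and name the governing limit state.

32.4 kips (weld metal governs)

Weld metal: throat = 0.707×0.25 = 0.17675 in, L = 5.8125 in. φR_n = 0.75 × 0.6 × 70 × 0.17675 × 5.8125 = 32.4 kips.
Base metal shear (0.5 in plate): yield φR_n = 1.0×0.6×50×0.5×5.8125 = 87.2 kips; rupture φR_n = 0.75×0.6×70×0.5×5.8125 = 91.5 kips; take 87.2 kips (yield).
Governing: min(32.4, 87.2) = 32.4 kips → weld metal.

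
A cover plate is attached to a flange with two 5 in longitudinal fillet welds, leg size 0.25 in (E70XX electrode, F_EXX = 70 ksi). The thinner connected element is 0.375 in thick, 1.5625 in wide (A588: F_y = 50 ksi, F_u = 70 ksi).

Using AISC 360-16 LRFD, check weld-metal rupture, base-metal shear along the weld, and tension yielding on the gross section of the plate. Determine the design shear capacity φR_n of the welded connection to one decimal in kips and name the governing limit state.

Weld metal: throat = 0.707×0.25 = 0.17675 in, L = 2×5 = 10 in. φR_n = 0.75 × 0.6 × 70 × 0.17675 × 10 = 55.7 kips.
Base metal shear (0.375 in plate): yield φR_n = 1.0×0.6×50×0.375×10 = 112.5 kips; rupture φR_n = 0.75×0.6×70×0.375×10 = 118.1 kips; take 112.5 kips (yield).
Tension yield (gross): A_g = 1.5625×0.375 = 0.58594 in². φR_n = 0.90 × 50 × 0.58594 = 26.4 kips.
Governing: min(55.7, 112.5, 26.4) = 26.4 kips → gross-section yield.

26.4 kips (gross-section yield governs)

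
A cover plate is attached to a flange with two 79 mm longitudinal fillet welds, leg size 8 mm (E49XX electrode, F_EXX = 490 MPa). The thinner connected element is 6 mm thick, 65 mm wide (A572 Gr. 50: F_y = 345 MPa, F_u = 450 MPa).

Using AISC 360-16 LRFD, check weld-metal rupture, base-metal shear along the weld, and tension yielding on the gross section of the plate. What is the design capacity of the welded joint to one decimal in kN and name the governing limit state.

Weld metal: throat = 0.707×8 = 5.656 mm, L = 2×79 = 158 mm. φR_n = 0.75 × 0.6 × 490 × 5.656 × 158 = 197.0 kN.
Base metal shear (6 mm plate): yield φR_n = 1.0×0.6×345×6×158 = 196.2 kN; rupture φR_n = 0.75×0.6×450×6×158 = 192.0 kN; take 192.0 kN (rupture).
Tension yield (gross): A_g = 65×6 = 390 mm². φR_n = 0.90 × 345 × 390 = 121.1 kN.
Governing: min(197.0, 192.0, 121.1) = 121.1 kN → gross-section yield.

121.1 kN (gross-section yield governs)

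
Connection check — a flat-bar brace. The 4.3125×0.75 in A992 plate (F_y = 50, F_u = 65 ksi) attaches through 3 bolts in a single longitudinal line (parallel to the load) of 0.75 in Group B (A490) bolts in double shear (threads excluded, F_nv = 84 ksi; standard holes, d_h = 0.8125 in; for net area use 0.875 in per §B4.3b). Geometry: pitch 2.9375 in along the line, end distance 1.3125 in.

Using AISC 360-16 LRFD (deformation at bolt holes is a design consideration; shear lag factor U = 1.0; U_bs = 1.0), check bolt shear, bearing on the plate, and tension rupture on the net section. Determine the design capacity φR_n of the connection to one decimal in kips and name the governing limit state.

Bolt shear: A_b = π(0.75)²/4 = 0.44179 in². φR_n = 0.75 × 84 × 0.44179 × 3 × 2 = 167.0 kips.
Bearing (0.75 in plate, F_u = 65 ksi): end bolts L_c = 1.3125 − 0.8125/2 = 0.90625, R_n = min(1.2×0.90625×0.75×65, 2.4×0.75×0.75×65) = 53.016 kips/bolt; interior L_c = 2.9375 − 0.8125 = 2.125, R_n = 87.75 kips/bolt. φR_n = 0.75 × (1×53.016 + 2×87.75) = 171.4 kips.
Tension rupture (net): A_n = (4.3125 − 1×0.875)×0.75 = 2.5781 in² (U = 1.0, A_e = A_n). φR_n = 0.75 × 65 × 2.5781 = 125.7 kips.
Governing: min(167.0, 171.4, 125.7) = 125.7 kips → net-section rupture.

125.7 kips (net-section rupture governs)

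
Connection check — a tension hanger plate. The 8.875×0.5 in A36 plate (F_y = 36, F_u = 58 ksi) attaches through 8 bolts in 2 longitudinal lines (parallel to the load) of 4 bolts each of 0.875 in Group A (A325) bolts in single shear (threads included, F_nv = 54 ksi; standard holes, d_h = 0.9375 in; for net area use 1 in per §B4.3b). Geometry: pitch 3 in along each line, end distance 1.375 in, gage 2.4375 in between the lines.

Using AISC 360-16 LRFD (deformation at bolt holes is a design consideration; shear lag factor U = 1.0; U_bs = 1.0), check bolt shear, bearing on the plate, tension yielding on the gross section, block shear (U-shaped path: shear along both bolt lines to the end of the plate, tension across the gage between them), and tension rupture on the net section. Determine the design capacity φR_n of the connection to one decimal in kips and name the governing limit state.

Bolt shear: A_b = π(0.875)²/4 = 0.60132 in². φR_n = 0.75 × 54 × 0.60132 × 8 × 1 = 194.8 kips.
Bearing (0.5 in plate, F_u = 58 ksi): end bolts L_c = 1.375 − 0.9375/2 = 0.90625, R_n = min(1.2×0.90625×0.5×58, 2.4×0.875×0.5×58) = 31.538 kips/bolt; interior L_c = 3 − 0.9375 = 2.0625, R_n = 60.9 kips/bolt. φR_n = 0.75 × (2×31.538 + 6×60.9) = 321.4 kips.
Tension yield (gross): A_g = 8.875×0.5 = 4.4375 in². φR_n = 0.90 × 36 × 4.4375 = 143.8 kips.
Block shear: shear path 2×[1.375+3×3] = 2×10.375 in, A_gv = 10.375, A_nv = 2×(10.375 − 3.5×1)×0.5 = 6.875 in²; tension across gage: (2.4375 − 1×1)×0.5 = 0.71875 in². R_n = min(0.6×58×6.875, 0.6×36×10.375) + 1.0×58×0.71875 = min(239.25, 224.1) + 41.688 = 265.79 kips. φR_n = 0.75 × 265.79 = 199.3 kips.
Tension rupture (net): A_n = (8.875 − 2×1)×0.5 = 3.4375 in² (U = 1.0, A_e = A_n). φR_n = 0.75 × 58 × 3.4375 = 149.5 kips.
Governing: min(194.8, 321.4, 143.8, 199.3, 149.5) = 143.8 kips → gross-section yield.

143.8 kips (gross-section yield governs)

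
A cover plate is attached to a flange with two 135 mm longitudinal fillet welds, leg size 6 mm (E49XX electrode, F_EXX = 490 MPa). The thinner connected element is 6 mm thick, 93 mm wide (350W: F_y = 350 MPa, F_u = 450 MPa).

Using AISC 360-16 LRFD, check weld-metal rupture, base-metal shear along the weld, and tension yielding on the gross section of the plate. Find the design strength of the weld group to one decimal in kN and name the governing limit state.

175.8 kN (gross-section yield governs)

Weld metal: throat = 0.707×6 = 4.242 mm, L = 2×135 = 270 mm. φR_n = 0.75 × 0.6 × 490 × 4.242 × 270 = 252.5 kN.
Base metal shear (6 mm plate): yield φR_n = 1.0×0.6×350×6×270 = 340.2 kN; rupture φR_n = 0.75×0.6×450×6×270 = 328.1 kN; take 328.1 kN (rupture).
Tension yield (gross): A_g = 93×6 = 558 mm². φR_n = 0.90 × 350 × 558 = 175.8 kN.
Governing: min(252.5, 328.1, 175.8) = 175.8 kN → gross-section yield.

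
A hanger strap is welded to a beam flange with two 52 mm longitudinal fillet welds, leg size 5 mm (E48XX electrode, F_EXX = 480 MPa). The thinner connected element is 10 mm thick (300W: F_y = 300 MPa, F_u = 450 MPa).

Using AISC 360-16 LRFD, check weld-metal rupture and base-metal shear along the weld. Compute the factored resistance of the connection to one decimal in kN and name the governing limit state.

79.4 kN (weld metal governs)

Weld metal: throat = 0.707×5 = 3.535 mm, L = 2×52 = 104 mm. φR_n = 0.75 × 0.6 × 480 × 3.535 × 104 = 79.4 kN.
Base metal shear (10 mm plate): yield φR_n = 1.0×0.6×300×10×104 = 187.2 kN; rupture φR_n = 0.75×0.6×450×10×104 = 210.6 kN; take 187.2 kN (yield).
Governing: min(79.4, 187.2) = 79.4 kN → weld metal.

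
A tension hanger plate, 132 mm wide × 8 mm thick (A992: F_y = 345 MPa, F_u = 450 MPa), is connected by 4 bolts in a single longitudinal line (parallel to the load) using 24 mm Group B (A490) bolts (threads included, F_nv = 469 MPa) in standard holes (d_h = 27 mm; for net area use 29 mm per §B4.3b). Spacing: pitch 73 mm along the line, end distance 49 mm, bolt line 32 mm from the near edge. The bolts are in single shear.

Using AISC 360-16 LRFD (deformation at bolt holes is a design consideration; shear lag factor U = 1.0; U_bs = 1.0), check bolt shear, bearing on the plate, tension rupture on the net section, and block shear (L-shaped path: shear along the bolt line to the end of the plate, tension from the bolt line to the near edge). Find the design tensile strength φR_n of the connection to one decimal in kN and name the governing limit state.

Bolt shear: A_b = π(24)²/4 = 452.39 mm². φR_n = 0.75 × 469 × 452.39 × 4 × 1 = 636.5 kN.
Bearing (8 mm plate, F_u = 450 MPa): end bolts L_c = 49 − 27/2 = 35.5, R_n = min(1.2×35.5×8×450, 2.4×24×8×450) = 153.36 kN/bolt; interior L_c = 73 − 27 = 46, R_n = 198.72 kN/bolt. φR_n = 0.75 × (1×153.36 + 3×198.72) = 562.1 kN.
Tension rupture (net): A_n = (132 − 1×29)×8 = 824 mm² (U = 1.0, A_e = A_n). φR_n = 0.75 × 450 × 824 = 278.1 kN.
Block shear: shear path 1×[49+3×73] = 1×268 mm, A_gv = 2144, A_nv = 1×(268 − 3.5×29)×8 = 1332 mm²; tension to near edge: (32 − 0.5×29)×8 = 140 mm². R_n = min(0.6×450×1332, 0.6×345×2144) + 1.0×450×140 = min(359.64, 443.81) + 63 = 422.64 kN. φR_n = 0.75 × 422.64 = 317.0 kN.
Governing: min(636.5, 562.1, 278.1, 317.0) = 278.1 kN → net-section rupture.

278.1 kN (net-section rupture governs)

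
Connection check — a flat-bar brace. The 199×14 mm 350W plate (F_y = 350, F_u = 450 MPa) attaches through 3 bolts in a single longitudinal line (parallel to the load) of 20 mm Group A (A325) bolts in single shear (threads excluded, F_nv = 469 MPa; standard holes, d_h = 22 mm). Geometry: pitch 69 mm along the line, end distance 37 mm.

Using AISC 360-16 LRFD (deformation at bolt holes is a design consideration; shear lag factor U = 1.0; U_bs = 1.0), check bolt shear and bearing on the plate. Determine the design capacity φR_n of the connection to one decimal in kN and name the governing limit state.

331.5 kN (bolt shear governs)

Bolt shear: A_b = π(20)²/4 = 314.16 mm². φR_n = 0.75 × 469 × 314.16 × 3 × 1 = 331.5 kN.
Bearing (14 mm plate, F_u = 450 MPa): end bolts L_c = 37 − 22/2 = 26, R_n = min(1.2×26×14×450, 2.4×20×14×450) = 196.56 kN/bolt; interior L_c = 69 − 22 = 47, R_n = 302.4 kN/bolt. φR_n = 0.75 × (1×196.56 + 2×302.4) = 601.0 kN.
Governing: min(331.5, 601.0) = 331.5 kN → bolt shear.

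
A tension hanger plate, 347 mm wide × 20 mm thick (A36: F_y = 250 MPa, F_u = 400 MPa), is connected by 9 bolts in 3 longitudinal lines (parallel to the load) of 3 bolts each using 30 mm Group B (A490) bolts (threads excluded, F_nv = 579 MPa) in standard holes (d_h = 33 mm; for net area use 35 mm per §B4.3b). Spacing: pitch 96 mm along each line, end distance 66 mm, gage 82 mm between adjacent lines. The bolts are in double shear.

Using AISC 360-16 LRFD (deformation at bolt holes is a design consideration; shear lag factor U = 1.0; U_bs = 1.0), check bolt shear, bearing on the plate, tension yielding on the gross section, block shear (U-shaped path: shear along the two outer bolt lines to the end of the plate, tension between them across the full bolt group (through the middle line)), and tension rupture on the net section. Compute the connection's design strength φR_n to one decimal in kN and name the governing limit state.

Bolt shear: A_b = π(30)²/4 = 706.86 mm². φR_n = 0.75 × 579 × 706.86 × 9 × 2 = 5525.2 kN.
Bearing (20 mm plate, F_u = 400 MPa): end bolts L_c = 66 − 33/2 = 49.5, R_n = min(1.2×49.5×20×400, 2.4×30×20×400) = 475.2 kN/bolt; interior L_c = 96 − 33 = 63, R_n = 576 kN/bolt. φR_n = 0.75 × (3×475.2 + 6×576) = 3661.2 kN.
Tension yield (gross): A_g = 347×20 = 6940 mm². φR_n = 0.90 × 250 × 6940 = 1561.5 kN.
Block shear: shear path 2×[66+2×96] = 2×258 mm, A_gv = 10320, A_nv = 2×(258 − 2.5×35)×20 = 6820 mm²; tension across gage: (164 − 2×35)×20 = 1880 mm². R_n = min(0.6×400×6820, 0.6×250×10320) + 1.0×400×1880 = min(1636.8, 1548) + 752 = 2300 kN. φR_n = 0.75 × 2300 = 1725.0 kN.
Tension rupture (net): A_n = (347 − 3×35)×20 = 4840 mm² (U = 1.0, A_e = A_n). φR_n = 0.75 × 400 × 4840 = 1452.0 kN.
Governing: min(5525.2, 3661.2, 1561.5, 1725.0, 1452.0) = 1452.0 kN → net-section rupture.

1452.0 kN (net-section rupture governs)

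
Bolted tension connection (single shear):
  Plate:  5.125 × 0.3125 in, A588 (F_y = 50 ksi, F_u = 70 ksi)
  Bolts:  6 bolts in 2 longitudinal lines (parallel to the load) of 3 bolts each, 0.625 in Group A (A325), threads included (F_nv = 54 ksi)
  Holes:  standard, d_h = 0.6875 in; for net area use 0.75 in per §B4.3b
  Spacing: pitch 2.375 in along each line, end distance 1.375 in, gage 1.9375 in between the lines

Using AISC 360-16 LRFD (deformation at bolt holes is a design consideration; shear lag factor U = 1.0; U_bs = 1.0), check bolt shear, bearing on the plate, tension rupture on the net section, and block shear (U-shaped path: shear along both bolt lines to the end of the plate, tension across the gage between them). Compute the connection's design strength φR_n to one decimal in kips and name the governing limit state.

59.5 kips (net-section rupture governs)

Bolt shear: A_b = π(0.625)²/4 = 0.3068 in². φR_n = 0.75 × 54 × 0.3068 × 6 × 1 = 74.6 kips.
Bearing (0.3125 in plate, F_u = 70 ksi): end bolts L_c = 1.375 − 0.6875/2 = 1.03125, R_n = min(1.2×1.03125×0.3125×70, 2.4×0.625×0.3125×70) = 27.07 kips/bolt; interior L_c = 2.375 − 0.6875 = 1.6875, R_n = 32.813 kips/bolt. φR_n = 0.75 × (2×27.07 + 4×32.813) = 139.0 kips.
Tension rupture (net): A_n = (5.125 − 2×0.75)×0.3125 = 1.1328 in² (U = 1.0, A_e = A_n). φR_n = 0.75 × 70 × 1.1328 = 59.5 kips.
Block shear: shear path 2×[1.375+2×2.375] = 2×6.125 in, A_gv = 3.8281, A_nv = 2×(6.125 − 2.5×0.75)×0.3125 = 2.6563 in²; tension across gage: (1.9375 − 1×0.75)×0.3125 = 0.37109 in². R_n = min(0.6×70×2.6563, 0.6×50×3.8281) + 1.0×70×0.37109 = min(111.56, 114.84) + 25.976 = 137.54 kips. φR_n = 0.75 × 137.54 = 103.2 kips.
Governing: min(74.6, 139.0, 59.5, 103.2) = 59.5 kips → net-section rupture.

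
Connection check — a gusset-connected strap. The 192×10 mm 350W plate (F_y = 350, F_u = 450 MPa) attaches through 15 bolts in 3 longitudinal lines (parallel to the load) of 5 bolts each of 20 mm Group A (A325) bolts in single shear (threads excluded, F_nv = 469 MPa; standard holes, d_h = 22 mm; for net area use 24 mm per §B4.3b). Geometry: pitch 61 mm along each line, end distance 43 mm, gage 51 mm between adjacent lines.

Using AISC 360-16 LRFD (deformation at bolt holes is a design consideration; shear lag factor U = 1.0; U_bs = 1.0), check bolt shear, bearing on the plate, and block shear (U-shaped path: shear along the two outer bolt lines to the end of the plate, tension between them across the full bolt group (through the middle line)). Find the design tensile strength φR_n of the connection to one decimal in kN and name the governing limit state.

907.2 kN (block shear governs)

Bolt shear: A_b = π(20)²/4 = 314.16 mm². φR_n = 0.75 × 469 × 314.16 × 15 × 1 = 1657.6 kN.
Bearing (10 mm plate, F_u = 450 MPa): end bolts L_c = 43 − 22/2 = 32, R_n = min(1.2×32×10×450, 2.4×20×10×450) = 172.8 kN/bolt; interior L_c = 61 − 22 = 39, R_n = 210.6 kN/bolt. φR_n = 0.75 × (3×172.8 + 12×210.6) = 2284.2 kN.
Block shear: shear path 2×[43+4×61] = 2×287 mm, A_gv = 5740, A_nv = 2×(287 − 4.5×24)×10 = 3580 mm²; tension across gage: (102 − 2×24)×10 = 540 mm². R_n = min(0.6×450×3580, 0.6×350×5740) + 1.0×450×540 = min(966.6, 1205.4) + 243 = 1209.6 kN. φR_n = 0.75 × 1209.6 = 907.2 kN.
Governing: min(1657.6, 2284.2, 907.2) = 907.2 kN → block shear.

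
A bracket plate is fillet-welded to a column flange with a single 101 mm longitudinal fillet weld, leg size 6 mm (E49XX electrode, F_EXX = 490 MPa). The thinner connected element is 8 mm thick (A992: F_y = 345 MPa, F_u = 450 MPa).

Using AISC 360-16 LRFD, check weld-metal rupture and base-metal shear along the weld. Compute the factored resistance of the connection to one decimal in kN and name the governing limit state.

94.5 kN (weld metal governs)

Weld metal: throat = 0.707×6 = 4.242 mm, L = 101 mm. φR_n = 0.75 × 0.6 × 490 × 4.242 × 101 = 94.5 kN.
Base metal shear (8 mm plate): yield φR_n = 1.0×0.6×345×8×101 = 167.3 kN; rupture φR_n = 0.75×0.6×450×8×101 = 163.6 kN; take 163.6 kN (rupture).
Governing: min(94.5, 163.6) = 94.5 kN → weld metal.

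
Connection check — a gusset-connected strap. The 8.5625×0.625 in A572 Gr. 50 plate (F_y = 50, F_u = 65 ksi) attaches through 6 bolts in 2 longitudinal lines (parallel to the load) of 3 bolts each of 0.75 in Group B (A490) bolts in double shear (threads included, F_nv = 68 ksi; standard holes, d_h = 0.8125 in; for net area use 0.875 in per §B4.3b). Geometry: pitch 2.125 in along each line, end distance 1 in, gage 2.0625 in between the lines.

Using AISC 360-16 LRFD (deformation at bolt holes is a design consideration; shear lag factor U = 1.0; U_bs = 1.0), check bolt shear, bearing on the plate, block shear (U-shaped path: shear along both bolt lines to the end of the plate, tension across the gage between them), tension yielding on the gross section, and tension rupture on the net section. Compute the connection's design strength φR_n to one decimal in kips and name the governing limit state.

Bolt shear: A_b = π(0.75)²/4 = 0.44179 in². φR_n = 0.75 × 68 × 0.44179 × 6 × 2 = 270.4 kips.
Bearing (0.625 in plate, F_u = 65 ksi): end bolts L_c = 1 − 0.8125/2 = 0.59375, R_n = min(1.2×0.59375×0.625×65, 2.4×0.75×0.625×65) = 28.945 kips/bolt; interior L_c = 2.125 − 0.8125 = 1.3125, R_n = 63.984 kips/bolt. φR_n = 0.75 × (2×28.945 + 4×63.984) = 235.4 kips.
Block shear: shear path 2×[1+2×2.125] = 2×5.25 in, A_gv = 6.5625, A_nv = 2×(5.25 − 2.5×0.875)×0.625 = 3.8281 in²; tension across gage: (2.0625 − 1×0.875)×0.625 = 0.74219 in². R_n = min(0.6×65×3.8281, 0.6×50×6.5625) + 1.0×65×0.74219 = min(149.3, 196.88) + 48.242 = 197.54 kips. φR_n = 0.75 × 197.54 = 148.2 kips.
Tension yield (gross): A_g = 8.5625×0.625 = 5.3516 in². φR_n = 0.90 × 50 × 5.3516 = 240.8 kips.
Tension rupture (net): A_n = (8.5625 − 2×0.875)×0.625 = 4.2578 in² (U = 1.0, A_e = A_n). φR_n = 0.75 × 65 × 4.2578 = 207.6 kips.
Governing: min(270.4, 235.4, 148.2, 240.8, 207.6) = 148.2 kips → block shear.

148.2 kips (block shear governs)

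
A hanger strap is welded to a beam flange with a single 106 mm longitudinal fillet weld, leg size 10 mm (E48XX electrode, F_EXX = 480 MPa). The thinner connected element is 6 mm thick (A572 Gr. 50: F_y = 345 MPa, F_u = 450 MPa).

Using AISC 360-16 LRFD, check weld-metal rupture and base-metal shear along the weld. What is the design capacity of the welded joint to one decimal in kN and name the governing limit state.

128.8 kN (base-metal shear governs)

Weld metal: throat = 0.707×10 = 7.07 mm, L = 106 mm. φR_n = 0.75 × 0.6 × 480 × 7.07 × 106 = 161.9 kN.
Base metal shear (6 mm plate): yield φR_n = 1.0×0.6×345×6×106 = 131.7 kN; rupture φR_n = 0.75×0.6×450×6×106 = 128.8 kN; take 128.8 kN (rupture).
Governing: min(161.9, 128.8) = 128.8 kN → base-metal shear.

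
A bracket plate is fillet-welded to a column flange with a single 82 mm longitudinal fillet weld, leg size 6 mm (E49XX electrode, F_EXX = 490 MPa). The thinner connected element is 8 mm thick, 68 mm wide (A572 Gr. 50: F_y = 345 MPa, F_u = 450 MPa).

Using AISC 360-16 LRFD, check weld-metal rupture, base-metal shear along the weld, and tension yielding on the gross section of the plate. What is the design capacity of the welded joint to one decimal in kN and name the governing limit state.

Weld metal: throat = 0.707×6 = 4.242 mm, L = 82 mm. φR_n = 0.75 × 0.6 × 490 × 4.242 × 82 = 76.7 kN.
Base metal shear (8 mm plate): yield φR_n = 1.0×0.6×345×8×82 = 135.8 kN; rupture φR_n = 0.75×0.6×450×8×82 = 132.8 kN; take 132.8 kN (rupture).
Tension yield (gross): A_g = 68×8 = 544 mm². φR_n = 0.90 × 345 × 544 = 168.9 kN.
Governing: min(76.7, 132.8, 168.9) = 76.7 kN → weld metal.

76.7 kN (weld metal governs)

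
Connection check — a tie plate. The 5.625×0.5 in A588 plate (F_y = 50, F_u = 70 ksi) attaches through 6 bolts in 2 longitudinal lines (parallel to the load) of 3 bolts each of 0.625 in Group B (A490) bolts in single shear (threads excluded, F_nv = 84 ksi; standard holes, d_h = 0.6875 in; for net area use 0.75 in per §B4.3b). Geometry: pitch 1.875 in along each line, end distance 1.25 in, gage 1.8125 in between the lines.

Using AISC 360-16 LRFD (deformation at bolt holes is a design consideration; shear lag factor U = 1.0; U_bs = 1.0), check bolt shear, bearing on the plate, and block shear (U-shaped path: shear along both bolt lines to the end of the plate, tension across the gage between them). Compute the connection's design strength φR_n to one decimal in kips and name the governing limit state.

116.0 kips (bolt shear governs)

Bolt shear: A_b = π(0.625)²/4 = 0.3068 in². φR_n = 0.75 × 84 × 0.3068 × 6 × 1 = 116.0 kips.
Bearing (0.5 in plate, F_u = 70 ksi): end bolts L_c = 1.25 − 0.6875/2 = 0.90625, R_n = min(1.2×0.90625×0.5×70, 2.4×0.625×0.5×70) = 38.063 kips/bolt; interior L_c = 1.875 − 0.6875 = 1.1875, R_n = 49.875 kips/bolt. φR_n = 0.75 × (2×38.063 + 4×49.875) = 206.7 kips.
Block shear: shear path 2×[1.25+2×1.875] = 2×5 in, A_gv = 5, A_nv = 2×(5 − 2.5×0.75)×0.5 = 3.125 in²; tension across gage: (1.8125 − 1×0.75)×0.5 = 0.53125 in². R_n = min(0.6×70×3.125, 0.6×50×5) + 1.0×70×0.53125 = min(131.25, 150) + 37.188 = 168.44 kips. φR_n = 0.75 × 168.44 = 126.3 kips.
Governing: min(116.0, 206.7, 126.3) = 116.0 kips → bolt shear.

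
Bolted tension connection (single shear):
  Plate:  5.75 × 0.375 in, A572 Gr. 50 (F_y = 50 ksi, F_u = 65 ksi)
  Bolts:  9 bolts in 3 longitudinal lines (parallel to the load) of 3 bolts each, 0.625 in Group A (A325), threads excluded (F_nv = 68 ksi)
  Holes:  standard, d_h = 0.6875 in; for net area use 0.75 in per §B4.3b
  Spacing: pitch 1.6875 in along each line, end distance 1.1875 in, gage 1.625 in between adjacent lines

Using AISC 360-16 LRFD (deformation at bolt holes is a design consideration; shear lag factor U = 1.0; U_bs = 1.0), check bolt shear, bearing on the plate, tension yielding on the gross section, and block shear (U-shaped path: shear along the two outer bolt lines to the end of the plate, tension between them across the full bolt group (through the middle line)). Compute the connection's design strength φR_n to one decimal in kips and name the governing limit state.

90.9 kips (block shear governs)

Bolt shear: A_b = π(0.625)²/4 = 0.3068 in². φR_n = 0.75 × 68 × 0.3068 × 9 × 1 = 140.8 kips.
Bearing (0.375 in plate, F_u = 65 ksi): end bolts L_c = 1.1875 − 0.6875/2 = 0.84375, R_n = min(1.2×0.84375×0.375×65, 2.4×0.625×0.375×65) = 24.68 kips/bolt; interior L_c = 1.6875 − 0.6875 = 1, R_n = 29.25 kips/bolt. φR_n = 0.75 × (3×24.68 + 6×29.25) = 187.2 kips.
Tension yield (gross): A_g = 5.75×0.375 = 2.1563 in². φR_n = 0.90 × 50 × 2.1563 = 97.0 kips.
Block shear: shear path 2×[1.1875+2×1.6875] = 2×4.5625 in, A_gv = 3.4219, A_nv = 2×(4.5625 − 2.5×0.75)×0.375 = 2.0156 in²; tension across gage: (3.25 − 2×0.75)×0.375 = 0.65625 in². R_n = min(0.6×65×2.0156, 0.6×50×3.4219) + 1.0×65×0.65625 = min(78.608, 102.66) + 42.656 = 121.26 kips. φR_n = 0.75 × 121.26 = 90.9 kips.
Governing: min(140.8, 187.2, 97.0, 90.9) = 90.9 kips → block shear.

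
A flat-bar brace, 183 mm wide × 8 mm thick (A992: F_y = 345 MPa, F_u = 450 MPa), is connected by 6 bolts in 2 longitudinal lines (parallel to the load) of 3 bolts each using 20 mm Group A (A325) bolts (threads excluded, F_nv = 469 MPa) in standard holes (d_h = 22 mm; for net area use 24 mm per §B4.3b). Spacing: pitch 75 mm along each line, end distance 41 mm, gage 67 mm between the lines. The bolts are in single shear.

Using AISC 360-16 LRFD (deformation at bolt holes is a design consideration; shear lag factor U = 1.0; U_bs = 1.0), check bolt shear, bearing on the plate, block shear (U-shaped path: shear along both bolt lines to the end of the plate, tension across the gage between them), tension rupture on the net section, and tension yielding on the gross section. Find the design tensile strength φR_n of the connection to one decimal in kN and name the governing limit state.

364.5 kN (net-section rupture governs)

Bolt shear: A_b = π(20)²/4 = 314.16 mm². φR_n = 0.75 × 469 × 314.16 × 6 × 1 = 663.0 kN.
Bearing (8 mm plate, F_u = 450 MPa): end bolts L_c = 41 − 22/2 = 30, R_n = min(1.2×30×8×450, 2.4×20×8×450) = 129.6 kN/bolt; interior L_c = 75 − 22 = 53, R_n = 172.8 kN/bolt. φR_n = 0.75 × (2×129.6 + 4×172.8) = 712.8 kN.
Block shear: shear path 2×[41+2×75] = 2×191 mm, A_gv = 3056, A_nv = 2×(191 − 2.5×24)×8 = 2096 mm²; tension across gage: (67 − 1×24)×8 = 344 mm². R_n = min(0.6×450×2096, 0.6×345×3056) + 1.0×450×344 = min(565.92, 632.59) + 154.8 = 720.72 kN. φR_n = 0.75 × 720.72 = 540.5 kN.
Tension rupture (net): A_n = (183 − 2×24)×8 = 1080 mm² (U = 1.0, A_e = A_n). φR_n = 0.75 × 450 × 1080 = 364.5 kN.
Tension yield (gross): A_g = 183×8 = 1464 mm². φR_n = 0.90 × 345 × 1464 = 454.6 kN.
Governing: min(663.0, 712.8, 540.5, 364.5, 454.6) = 364.5 kN → net-section rupture.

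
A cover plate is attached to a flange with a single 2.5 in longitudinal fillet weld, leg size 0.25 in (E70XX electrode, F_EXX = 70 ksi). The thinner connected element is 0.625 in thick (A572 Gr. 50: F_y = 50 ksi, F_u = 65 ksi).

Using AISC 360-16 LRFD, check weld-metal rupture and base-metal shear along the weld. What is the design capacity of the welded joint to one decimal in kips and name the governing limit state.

Weld metal: throat = 0.707×0.25 = 0.17675 in, L = 2.5 in. φR_n = 0.75 × 0.6 × 70 × 0.17675 × 2.5 = 13.9 kips.
Base metal shear (0.625 in plate): yield φR_n = 1.0×0.6×50×0.625×2.5 = 46.9 kips; rupture φR_n = 0.75×0.6×65×0.625×2.5 = 45.7 kips; take 45.7 kips (rupture).
Governing: min(13.9, 45.7) = 13.9 kips → weld metal.

13.9 kips (weld metal governs)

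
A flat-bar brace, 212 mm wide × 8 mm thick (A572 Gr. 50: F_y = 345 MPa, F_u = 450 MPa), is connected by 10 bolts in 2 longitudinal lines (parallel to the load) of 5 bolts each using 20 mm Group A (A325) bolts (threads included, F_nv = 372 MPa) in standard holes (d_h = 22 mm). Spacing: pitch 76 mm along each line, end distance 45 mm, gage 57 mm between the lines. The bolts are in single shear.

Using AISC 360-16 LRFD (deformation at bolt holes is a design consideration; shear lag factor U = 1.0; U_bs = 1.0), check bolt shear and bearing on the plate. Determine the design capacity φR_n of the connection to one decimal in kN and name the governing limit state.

876.5 kN (bolt shear governs)

Bolt shear: A_b = π(20)²/4 = 314.16 mm². φR_n = 0.75 × 372 × 314.16 × 10 × 1 = 876.5 kN.
Bearing (8 mm plate, F_u = 450 MPa): end bolts L_c = 45 − 22/2 = 34, R_n = min(1.2×34×8×450, 2.4×20×8×450) = 146.88 kN/bolt; interior L_c = 76 − 22 = 54, R_n = 172.8 kN/bolt. φR_n = 0.75 × (2×146.88 + 8×172.8) = 1257.1 kN.
Governing: min(876.5, 1257.1) = 876.5 kN → bolt shear.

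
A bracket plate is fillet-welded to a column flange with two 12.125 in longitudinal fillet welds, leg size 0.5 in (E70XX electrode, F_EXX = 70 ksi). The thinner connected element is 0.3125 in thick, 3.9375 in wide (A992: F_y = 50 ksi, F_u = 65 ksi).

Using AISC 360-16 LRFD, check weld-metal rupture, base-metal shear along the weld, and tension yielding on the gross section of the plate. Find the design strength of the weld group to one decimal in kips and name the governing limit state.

55.4 kips (gross-section yield governs)

Weld metal: throat = 0.707×0.5 = 0.3535 in, L = 2×12.125 = 24.25 in. φR_n = 0.75 × 0.6 × 70 × 0.3535 × 24.25 = 270.0 kips.
Base metal shear (0.3125 in plate): yield φR_n = 1.0×0.6×50×0.3125×24.25 = 227.3 kips; rupture φR_n = 0.75×0.6×65×0.3125×24.25 = 221.7 kips; take 221.7 kips (rupture).
Tension yield (gross): A_g = 3.9375×0.3125 = 1.2305 in². φR_n = 0.90 × 50 × 1.2305 = 55.4 kips.
Governing: min(270.0, 221.7, 55.4) = 55.4 kips → gross-section yield.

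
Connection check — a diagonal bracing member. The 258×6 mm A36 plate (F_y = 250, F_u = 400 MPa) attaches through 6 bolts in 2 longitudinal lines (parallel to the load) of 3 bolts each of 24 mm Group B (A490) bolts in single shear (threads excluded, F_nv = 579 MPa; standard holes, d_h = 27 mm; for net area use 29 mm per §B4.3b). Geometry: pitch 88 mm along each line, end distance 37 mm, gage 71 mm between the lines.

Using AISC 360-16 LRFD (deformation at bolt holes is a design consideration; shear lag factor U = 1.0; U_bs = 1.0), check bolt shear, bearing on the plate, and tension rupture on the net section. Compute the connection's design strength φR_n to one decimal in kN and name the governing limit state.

360.0 kN (net-section rupture governs)

Bolt shear: A_b = π(24)²/4 = 452.39 mm². φR_n = 0.75 × 579 × 452.39 × 6 × 1 = 1178.7 kN.
Bearing (6 mm plate, F_u = 400 MPa): end bolts L_c = 37 − 27/2 = 23.5, R_n = min(1.2×23.5×6×400, 2.4×24×6×400) = 67.68 kN/bolt; interior L_c = 88 − 27 = 61, R_n = 138.24 kN/bolt. φR_n = 0.75 × (2×67.68 + 4×138.24) = 516.2 kN.
Tension rupture (net): A_n = (258 − 2×29)×6 = 1200 mm² (U = 1.0, A_e = A_n). φR_n = 0.75 × 400 × 1200 = 360.0 kN.
Governing: min(1178.7, 516.2, 360.0) = 360.0 kN → net-section rupture.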